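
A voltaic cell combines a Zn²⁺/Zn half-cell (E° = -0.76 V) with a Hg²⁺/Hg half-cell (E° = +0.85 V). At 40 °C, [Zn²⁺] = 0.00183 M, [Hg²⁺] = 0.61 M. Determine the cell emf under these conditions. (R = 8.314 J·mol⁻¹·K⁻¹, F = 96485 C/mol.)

1.69 V

The Hg²⁺/Hg couple has the higher reduction potential and acts as the cathode, so E°_cell = +0.85 − (-0.76) = 1.61 V.
Balancing electrons gives n = 2; the reaction quotient is Q = [Zn²⁺]/[Hg²⁺] = 0.00300.
E = E° − (RT/nF) ln Q = 1.61 − (8.314×313)/(2×96485) × (-5.809) = 1.610 + 0.078 = 1.688 V.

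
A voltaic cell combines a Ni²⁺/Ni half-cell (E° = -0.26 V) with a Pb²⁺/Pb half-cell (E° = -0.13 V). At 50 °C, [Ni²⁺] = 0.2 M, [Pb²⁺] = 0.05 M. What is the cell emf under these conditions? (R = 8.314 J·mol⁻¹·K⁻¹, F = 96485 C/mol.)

The Pb²⁺/Pb couple has the higher reduction potential and acts as the cathode, so E°_cell = -0.13 − (-0.26) = 0.13 V.
Balancing electrons gives n = 2; the reaction quotient is Q = [Ni²⁺]/[Pb²⁺] = 4.00.
E = E° − (RT/nF) ln Q = 0.13 − (8.314×323)/(2×96485) × (1.386) = 0.130 − 0.019 = 0.111 V.

0.111 V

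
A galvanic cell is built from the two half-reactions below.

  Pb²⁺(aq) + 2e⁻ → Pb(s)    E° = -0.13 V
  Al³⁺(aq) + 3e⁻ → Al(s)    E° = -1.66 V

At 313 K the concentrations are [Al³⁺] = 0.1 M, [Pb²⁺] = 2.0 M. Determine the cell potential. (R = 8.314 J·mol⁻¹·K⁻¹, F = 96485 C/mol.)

1.56 V

The Pb²⁺/Pb couple has the higher reduction potential and acts as the cathode, so E°_cell = -0.13 − (-1.66) = 1.53 V.
Balancing electrons gives n = 6; the reaction quotient is Q = [Al³⁺]^2/[Pb²⁺]^3 = 0.00125.
E = E° − (RT/nF) ln Q = 1.53 − (8.314×313)/(6×96485) × (-6.685) = 1.530 + 0.030 = 1.560 V.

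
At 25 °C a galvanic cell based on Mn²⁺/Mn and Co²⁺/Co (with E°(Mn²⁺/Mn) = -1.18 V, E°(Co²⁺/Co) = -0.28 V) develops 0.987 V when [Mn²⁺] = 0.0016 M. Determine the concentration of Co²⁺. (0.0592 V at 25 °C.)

From the Nernst equation, log Q = n(E° − E)/0.0592 = 2(0.90 − 0.987)/0.0592 = -2.939, so Q = 0.00115.
With Q = [Mn²⁺]/[Co²⁺] and the known concentrations, [Co²⁺] in the denominator gives [Co²⁺] = 1.4 M.

1.4 M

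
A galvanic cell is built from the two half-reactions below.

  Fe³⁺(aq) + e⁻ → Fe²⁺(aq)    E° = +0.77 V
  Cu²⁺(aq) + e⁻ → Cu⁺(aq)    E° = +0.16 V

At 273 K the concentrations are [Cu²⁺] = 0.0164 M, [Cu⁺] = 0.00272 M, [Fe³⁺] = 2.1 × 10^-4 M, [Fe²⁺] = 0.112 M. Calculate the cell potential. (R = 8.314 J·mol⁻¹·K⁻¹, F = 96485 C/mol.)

The Fe³⁺/Fe²⁺ couple has the higher reduction potential and acts as the cathode, so E°_cell = +0.77 − (+0.16) = 0.61 V.
Balancing electrons gives n = 1; the reaction quotient is Q = [Cu²⁺]·[Fe²⁺]/([Cu⁺]·[Fe³⁺]) = 3220.
E = E° − (RT/nF) ln Q = 0.61 − (8.314×273)/(1×96485) × (8.076) = 0.610 − 0.190 = 0.420 V.

0.420 V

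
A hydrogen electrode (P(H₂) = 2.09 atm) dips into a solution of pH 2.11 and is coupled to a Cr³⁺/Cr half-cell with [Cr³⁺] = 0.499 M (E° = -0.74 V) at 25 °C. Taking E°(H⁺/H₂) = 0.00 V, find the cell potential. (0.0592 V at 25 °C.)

0.61 V

The hydrogen couple is the cathode, so E°_cell = 0.74 V; n = 6.
[H⁺] = 10^(−2.11) = 0.0078 M, and Q = [Cr³⁺]^2·P(H₂)^3 / [H⁺]^6 = 1.04 × 10^13.
E = E° − (0.0592/6) log Q = 0.74 − (0.0592/6)(13.017) = 0.612 V.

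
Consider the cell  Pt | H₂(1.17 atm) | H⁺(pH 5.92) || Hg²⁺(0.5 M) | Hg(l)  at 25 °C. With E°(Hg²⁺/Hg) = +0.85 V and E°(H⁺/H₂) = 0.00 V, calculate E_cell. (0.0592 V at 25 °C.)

The Hg²⁺/Hg couple is the cathode, so E°_cell = 0.85 V; n = 2.
[H⁺] = 10^(−5.92) = 1.2 × 10^-6 M, and Q = [H⁺]^2 / ([Hg²⁺]·P(H₂)) = 2.47 × 10^-12.
E = E° − (0.0592/2) log Q = 0.85 − (0.0592/2)(-11.607) = 1.194 V.

1.19 V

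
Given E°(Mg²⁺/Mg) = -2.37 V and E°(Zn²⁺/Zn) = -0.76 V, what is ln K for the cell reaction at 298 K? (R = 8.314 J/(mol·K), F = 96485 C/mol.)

ln K = 125.4

E°_cell = -0.76 − (-2.37) = 1.61 V, with n = 2 electrons transferred.
At equilibrium E = 0, so the Nernst equation gives ln K = nFE°/RT = (2)(96485)(1.61)/((8.314)(298)) = 125.40.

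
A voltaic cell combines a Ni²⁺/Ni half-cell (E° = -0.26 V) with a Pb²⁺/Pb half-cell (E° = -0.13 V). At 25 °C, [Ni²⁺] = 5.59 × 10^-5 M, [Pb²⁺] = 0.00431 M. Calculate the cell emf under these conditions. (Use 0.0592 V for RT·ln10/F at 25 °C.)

0.186 V

The Pb²⁺/Pb couple has the higher reduction potential and acts as the cathode, so E°_cell = -0.13 − (-0.26) = 0.13 V.
Balancing electrons gives n = 2; the reaction quotient is Q = [Ni²⁺]/[Pb²⁺] = 0.0130.
At 25 °C, E = E° − (0.0592/n) log Q = 0.13 − (0.0592/2)(-1.887) = 0.130 + 0.056 = 0.186 V.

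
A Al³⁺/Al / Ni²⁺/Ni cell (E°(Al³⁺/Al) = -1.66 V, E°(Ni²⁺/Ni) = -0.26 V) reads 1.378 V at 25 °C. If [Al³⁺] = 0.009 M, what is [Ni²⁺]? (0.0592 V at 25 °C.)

0.0078 M

From the Nernst equation, log Q = n(E° − E)/0.0592 = 6(1.40 − 1.378)/0.0592 = 2.230, so Q = 170.
With Q = [Al³⁺]^2/[Ni²⁺]^3 and the known concentrations, [Ni²⁺]^3 in the denominator gives [Ni²⁺] = 0.0078 M.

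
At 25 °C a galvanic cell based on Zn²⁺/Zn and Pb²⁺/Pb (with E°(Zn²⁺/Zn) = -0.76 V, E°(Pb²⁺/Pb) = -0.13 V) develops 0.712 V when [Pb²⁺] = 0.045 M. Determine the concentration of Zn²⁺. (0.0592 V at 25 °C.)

From the Nernst equation, log Q = n(E° − E)/0.0592 = 2(0.63 − 0.712)/0.0592 = -2.770, so Q = 0.00170.
With Q = [Zn²⁺]/[Pb²⁺] and the known concentrations, [Zn²⁺] in the numerator gives [Zn²⁺] = 7.6 × 10^-5 M.

7.6 × 10^-5 M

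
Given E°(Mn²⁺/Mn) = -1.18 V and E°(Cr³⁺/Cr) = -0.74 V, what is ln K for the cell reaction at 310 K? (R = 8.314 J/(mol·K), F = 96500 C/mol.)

E°_cell = -0.74 − (-1.18) = 0.44 V, with n = 6 electrons transferred.
At equilibrium E = 0, so the Nernst equation gives ln K = nFE°/RT = (6)(96500)(0.44)/((8.314)(310)) = 98.85.

ln K = 98.8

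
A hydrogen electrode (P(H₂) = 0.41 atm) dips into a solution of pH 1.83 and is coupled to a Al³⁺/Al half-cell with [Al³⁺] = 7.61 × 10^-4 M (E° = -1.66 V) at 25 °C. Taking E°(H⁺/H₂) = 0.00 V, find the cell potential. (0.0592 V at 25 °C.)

1.62 V

The hydrogen couple is the cathode, so E°_cell = 1.66 V; n = 6.
[H⁺] = 10^(−1.83) = 0.015 M, and Q = [Al³⁺]^2·P(H₂)^3 / [H⁺]^6 = 3810.
E = E° − (0.0592/6) log Q = 1.66 − (0.0592/6)(3.581) = 1.625 V.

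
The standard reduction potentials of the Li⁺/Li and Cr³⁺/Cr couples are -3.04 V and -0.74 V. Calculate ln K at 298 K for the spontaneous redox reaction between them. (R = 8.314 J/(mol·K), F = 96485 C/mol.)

E°_cell = -0.74 − (-3.04) = 2.30 V, with n = 3 electrons transferred.
At equilibrium E = 0, so the Nernst equation gives ln K = nFE°/RT = (3)(96485)(2.30)/((8.314)(298)) = 268.71.

ln K = 268.7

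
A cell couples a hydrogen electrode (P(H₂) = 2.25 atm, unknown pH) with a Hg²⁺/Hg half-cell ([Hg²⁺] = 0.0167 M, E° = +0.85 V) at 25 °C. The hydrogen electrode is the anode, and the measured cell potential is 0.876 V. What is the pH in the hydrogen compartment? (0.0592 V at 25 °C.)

pH = 1.15

E°_cell = 0.85 V and n = 2.
log Q = n(E° − E)/0.0592 = 2×(0.85 − 0.876)/0.0592 = -0.878.
With Q = [H⁺]^2 / ([Hg²⁺]·P(H₂)), solving for [H⁺] gives log[H⁺] = -1.152, so pH = 1.15.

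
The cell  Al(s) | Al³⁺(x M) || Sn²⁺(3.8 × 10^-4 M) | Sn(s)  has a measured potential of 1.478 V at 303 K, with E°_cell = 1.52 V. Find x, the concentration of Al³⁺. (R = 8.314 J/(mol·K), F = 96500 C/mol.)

From the Nernst equation, ln Q = nF(E° − E)/RT = 6×96500×(1.52 − 1.478)/(8.314×303) = 9.653, so Q = 1.56 × 10^4.
With Q = [Al³⁺]^2/[Sn²⁺]^3 and the known concentrations, [Al³⁺]^2 in the numerator gives [Al³⁺] = 9.2 × 10^-4 M.

9.2 × 10^-4 M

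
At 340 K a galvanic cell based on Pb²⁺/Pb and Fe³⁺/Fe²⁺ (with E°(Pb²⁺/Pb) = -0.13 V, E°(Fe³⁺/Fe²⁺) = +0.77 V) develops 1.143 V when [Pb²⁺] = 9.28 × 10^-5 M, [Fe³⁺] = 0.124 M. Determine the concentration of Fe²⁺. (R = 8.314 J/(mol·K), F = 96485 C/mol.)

From the Nernst equation, ln Q = nF(E° − E)/RT = 2×96485×(0.90 − 1.143)/(8.314×340) = -16.589, so Q = 6.25 × 10^-8.
With Q = [Pb²⁺]·[Fe²⁺]^2/[Fe³⁺]^2 and the known concentrations, [Fe²⁺]^2 in the numerator gives [Fe²⁺] = 0.0032 M.

0.0032 M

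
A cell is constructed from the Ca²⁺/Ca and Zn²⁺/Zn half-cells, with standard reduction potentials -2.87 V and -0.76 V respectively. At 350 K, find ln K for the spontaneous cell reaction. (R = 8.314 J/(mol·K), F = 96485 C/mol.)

E°_cell = -0.76 − (-2.87) = 2.11 V, with n = 2 electrons transferred.
At equilibrium E = 0, so the Nernst equation gives ln K = nFE°/RT = (2)(96485)(2.11)/((8.314)(350)) = 139.92.

ln K = 139.9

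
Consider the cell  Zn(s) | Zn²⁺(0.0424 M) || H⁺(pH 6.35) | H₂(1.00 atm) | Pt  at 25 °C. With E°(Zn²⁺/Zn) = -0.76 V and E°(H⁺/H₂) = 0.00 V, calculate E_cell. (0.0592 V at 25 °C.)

0.42 V

The hydrogen couple is the cathode, so E°_cell = 0.76 V; n = 2.
[H⁺] = 10^(−6.35) = 4.5 × 10^-7 M, and Q = [Zn²⁺]·P(H₂) / [H⁺]^2 = 2.13 × 10^11.
E = E° − (0.0592/2) log Q = 0.76 − (0.0592/2)(11.327) = 0.425 V.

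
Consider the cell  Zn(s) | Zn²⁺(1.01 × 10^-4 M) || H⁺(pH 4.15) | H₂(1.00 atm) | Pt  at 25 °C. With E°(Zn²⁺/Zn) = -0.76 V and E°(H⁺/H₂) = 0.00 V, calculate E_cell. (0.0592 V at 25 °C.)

The hydrogen couple is the cathode, so E°_cell = 0.76 V; n = 2.
[H⁺] = 10^(−4.15) = 7.1 × 10^-5 M, and Q = [Zn²⁺]·P(H₂) / [H⁺]^2 = 2.02 × 10^4.
E = E° − (0.0592/2) log Q = 0.76 − (0.0592/2)(4.304) = 0.633 V.

0.63 V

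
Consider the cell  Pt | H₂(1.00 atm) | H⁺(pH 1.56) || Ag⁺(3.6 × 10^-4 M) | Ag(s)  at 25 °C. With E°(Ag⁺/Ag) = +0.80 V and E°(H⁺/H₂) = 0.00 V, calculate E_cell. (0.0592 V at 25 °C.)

The Ag⁺/Ag couple is the cathode, so E°_cell = 0.80 V; n = 2.
[H⁺] = 10^(−1.56) = 0.028 M, and Q = [H⁺]^2 / ([Ag⁺]^2·P(H₂)) = 5850.
E = E° − (0.0592/2) log Q = 0.80 − (0.0592/2)(3.767) = 0.688 V.

0.69 V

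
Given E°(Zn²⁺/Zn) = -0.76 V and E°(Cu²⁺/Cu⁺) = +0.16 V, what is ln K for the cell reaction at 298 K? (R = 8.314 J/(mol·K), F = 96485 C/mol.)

E°_cell = +0.16 − (-0.76) = 0.92 V, with n = 2 electrons transferred.
At equilibrium E = 0, so the Nernst equation gives ln K = nFE°/RT = (2)(96485)(0.92)/((8.314)(298)) = 71.66.

ln K = 71.7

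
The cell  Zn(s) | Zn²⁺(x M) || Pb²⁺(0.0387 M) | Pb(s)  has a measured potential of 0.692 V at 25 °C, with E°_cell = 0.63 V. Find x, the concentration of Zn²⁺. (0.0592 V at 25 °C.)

3.1 × 10^-4 M

From the Nernst equation, log Q = n(E° − E)/0.0592 = 2(0.63 − 0.692)/0.0592 = -2.095, so Q = 0.00804.
With Q = [Zn²⁺]/[Pb²⁺] and the known concentrations, [Zn²⁺] in the numerator gives [Zn²⁺] = 3.1 × 10^-4 M.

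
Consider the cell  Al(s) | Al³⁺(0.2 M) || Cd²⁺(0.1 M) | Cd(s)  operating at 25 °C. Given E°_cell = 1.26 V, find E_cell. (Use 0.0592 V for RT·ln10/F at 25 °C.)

1.24 V

Balancing electrons gives n = 6; the reaction quotient is Q = [Al³⁺]^2/[Cd²⁺]^3 = 40.0.
At 25 °C, E = E° − (0.0592/n) log Q = 1.26 − (0.0592/6)(1.602) = 1.260 − 0.016 = 1.244 V.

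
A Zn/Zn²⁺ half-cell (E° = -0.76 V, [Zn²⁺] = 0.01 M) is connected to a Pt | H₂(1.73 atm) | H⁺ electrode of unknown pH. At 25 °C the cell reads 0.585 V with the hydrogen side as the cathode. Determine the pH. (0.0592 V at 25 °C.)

E°_cell = 0.76 V and n = 2.
log Q = n(E° − E)/0.0592 = 2×(0.76 − 0.585)/0.0592 = 5.912.
With Q = [Zn²⁺]·P(H₂) / [H⁺]^2, solving for [H⁺] gives log[H⁺] = -3.837, so pH = 3.84.

pH = 3.84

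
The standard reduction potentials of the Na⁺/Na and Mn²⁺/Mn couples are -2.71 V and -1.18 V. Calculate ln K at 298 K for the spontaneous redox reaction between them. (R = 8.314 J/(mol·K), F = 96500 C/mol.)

ln K = 119.2

E°_cell = -1.18 − (-2.71) = 1.53 V, with n = 2 electrons transferred.
At equilibrium E = 0, so the Nernst equation gives ln K = nFE°/RT = (2)(96500)(1.53)/((8.314)(298)) = 119.19.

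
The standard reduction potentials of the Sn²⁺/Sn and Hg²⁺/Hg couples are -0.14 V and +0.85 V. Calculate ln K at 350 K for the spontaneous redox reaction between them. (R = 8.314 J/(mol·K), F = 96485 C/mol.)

ln K = 65.7

E°_cell = +0.85 − (-0.14) = 0.99 V, with n = 2 electrons transferred.
At equilibrium E = 0, so the Nernst equation gives ln K = nFE°/RT = (2)(96485)(0.99)/((8.314)(350)) = 65.65.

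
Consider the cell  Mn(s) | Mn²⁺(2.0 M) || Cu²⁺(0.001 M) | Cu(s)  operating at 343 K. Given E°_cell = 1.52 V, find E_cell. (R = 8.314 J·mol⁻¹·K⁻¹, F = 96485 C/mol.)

Balancing electrons gives n = 2; the reaction quotient is Q = [Mn²⁺]/[Cu²⁺] = 2000.
E = E° − (RT/nF) ln Q = 1.52 − (8.314×343)/(2×96485) × (7.601) = 1.520 − 0.112 = 1.408 V.

1.41 V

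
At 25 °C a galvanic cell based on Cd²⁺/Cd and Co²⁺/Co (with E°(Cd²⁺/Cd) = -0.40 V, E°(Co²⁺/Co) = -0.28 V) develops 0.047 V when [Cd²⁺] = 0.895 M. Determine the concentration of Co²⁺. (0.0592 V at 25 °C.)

From the Nernst equation, log Q = n(E° − E)/0.0592 = 2(0.12 − 0.047)/0.0592 = 2.466, so Q = 293.
With Q = [Cd²⁺]/[Co²⁺] and the known concentrations, [Co²⁺] in the denominator gives [Co²⁺] = 0.0031 M.

0.0031 M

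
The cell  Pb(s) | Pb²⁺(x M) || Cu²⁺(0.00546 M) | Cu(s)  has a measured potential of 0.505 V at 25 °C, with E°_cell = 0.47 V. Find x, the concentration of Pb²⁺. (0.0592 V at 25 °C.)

From the Nernst equation, log Q = n(E° − E)/0.0592 = 2(0.47 − 0.505)/0.0592 = -1.182, so Q = 0.0657.
With Q = [Pb²⁺]/[Cu²⁺] and the known concentrations, [Pb²⁺] in the numerator gives [Pb²⁺] = 3.6 × 10^-4 M.

3.6 × 10^-4 M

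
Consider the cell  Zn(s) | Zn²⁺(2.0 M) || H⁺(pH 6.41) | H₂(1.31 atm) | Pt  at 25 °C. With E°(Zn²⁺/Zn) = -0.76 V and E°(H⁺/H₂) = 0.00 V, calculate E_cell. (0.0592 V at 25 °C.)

The hydrogen couple is the cathode, so E°_cell = 0.76 V; n = 2.
[H⁺] = 10^(−6.41) = 3.9 × 10^-7 M, and Q = [Zn²⁺]·P(H₂) / [H⁺]^2 = 1.73 × 10^13.
E = E° − (0.0592/2) log Q = 0.76 − (0.0592/2)(13.238) = 0.368 V.

0.37 V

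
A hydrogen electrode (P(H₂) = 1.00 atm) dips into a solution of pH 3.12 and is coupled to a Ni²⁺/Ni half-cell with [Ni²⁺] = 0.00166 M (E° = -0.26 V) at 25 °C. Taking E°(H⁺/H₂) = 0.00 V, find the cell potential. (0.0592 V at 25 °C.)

The hydrogen couple is the cathode, so E°_cell = 0.26 V; n = 2.
[H⁺] = 10^(−3.12) = 7.6 × 10^-4 M, and Q = [Ni²⁺]·P(H₂) / [H⁺]^2 = 2880.
E = E° − (0.0592/2) log Q = 0.26 − (0.0592/2)(3.460) = 0.158 V.

0.16 V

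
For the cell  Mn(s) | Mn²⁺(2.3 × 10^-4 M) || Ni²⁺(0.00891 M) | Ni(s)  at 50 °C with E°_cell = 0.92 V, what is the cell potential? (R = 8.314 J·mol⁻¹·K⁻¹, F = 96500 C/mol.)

0.971 V

Balancing electrons gives n = 2; the reaction quotient is Q = [Mn²⁺]/[Ni²⁺] = 0.0258.
E = E° − (RT/nF) ln Q = 0.92 − (8.314×323)/(2×96500) × (-3.657) = 0.920 + 0.051 = 0.971 V.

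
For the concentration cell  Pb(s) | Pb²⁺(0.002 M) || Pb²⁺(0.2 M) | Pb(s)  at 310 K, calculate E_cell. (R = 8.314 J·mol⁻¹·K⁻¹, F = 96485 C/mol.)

Both half-cells are Pb²⁺/Pb, so E°_cell = 0. The concentrated side is the cathode; the cell reaction moves Pb²⁺ from high to low concentration with n = 2.
Q = [Pb²⁺]_dilute/[Pb²⁺]_conc = 0.002/0.2 = 0.0100.
E = 0 − (RT/nF) ln Q = −((8.314×310)/(2×96485))(-4.605) = 0.0615 V.

0.062 V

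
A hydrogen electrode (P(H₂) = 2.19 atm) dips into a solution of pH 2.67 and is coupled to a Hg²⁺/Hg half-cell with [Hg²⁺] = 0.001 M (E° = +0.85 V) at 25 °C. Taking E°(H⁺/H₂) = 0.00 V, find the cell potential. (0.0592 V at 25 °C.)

The Hg²⁺/Hg couple is the cathode, so E°_cell = 0.85 V; n = 2.
[H⁺] = 10^(−2.67) = 0.0021 M, and Q = [H⁺]^2 / ([Hg²⁺]·P(H₂)) = 0.00209.
E = E° − (0.0592/2) log Q = 0.85 − (0.0592/2)(-2.680) = 0.929 V.

0.93 V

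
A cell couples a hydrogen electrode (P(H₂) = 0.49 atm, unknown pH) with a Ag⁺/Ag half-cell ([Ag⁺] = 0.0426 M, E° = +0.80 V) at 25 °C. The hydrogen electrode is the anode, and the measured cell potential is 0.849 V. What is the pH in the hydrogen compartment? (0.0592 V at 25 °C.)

E°_cell = 0.80 V and n = 2.
log Q = n(E° − E)/0.0592 = 2×(0.80 − 0.849)/0.0592 = -1.655.
With Q = [H⁺]^2 / ([Ag⁺]^2·P(H₂)), solving for [H⁺] gives log[H⁺] = -2.353, so pH = 2.35.

pH = 2.35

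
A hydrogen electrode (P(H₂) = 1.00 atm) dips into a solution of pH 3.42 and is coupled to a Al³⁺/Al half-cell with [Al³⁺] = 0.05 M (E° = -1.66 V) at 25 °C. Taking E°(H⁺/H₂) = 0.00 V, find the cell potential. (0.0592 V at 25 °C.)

1.48 V

The hydrogen couple is the cathode, so E°_cell = 1.66 V; n = 6.
[H⁺] = 10^(−3.42) = 3.8 × 10^-4 M, and Q = [Al³⁺]^2·P(H₂)^3 / [H⁺]^6 = 8.28 × 10^17.
E = E° − (0.0592/6) log Q = 1.66 − (0.0592/6)(17.918) = 1.483 V.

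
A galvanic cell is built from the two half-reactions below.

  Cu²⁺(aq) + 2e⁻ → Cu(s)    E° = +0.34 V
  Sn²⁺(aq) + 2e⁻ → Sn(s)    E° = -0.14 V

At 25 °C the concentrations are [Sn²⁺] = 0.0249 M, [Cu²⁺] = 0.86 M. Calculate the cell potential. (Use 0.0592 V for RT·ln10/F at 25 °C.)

The Cu²⁺/Cu couple has the higher reduction potential and acts as the cathode, so E°_cell = +0.34 − (-0.14) = 0.48 V.
Balancing electrons gives n = 2; the reaction quotient is Q = [Sn²⁺]/[Cu²⁺] = 0.0290.
At 25 °C, E = E° − (0.0592/n) log Q = 0.48 − (0.0592/2)(-1.538) = 0.480 + 0.046 = 0.526 V.

0.526 V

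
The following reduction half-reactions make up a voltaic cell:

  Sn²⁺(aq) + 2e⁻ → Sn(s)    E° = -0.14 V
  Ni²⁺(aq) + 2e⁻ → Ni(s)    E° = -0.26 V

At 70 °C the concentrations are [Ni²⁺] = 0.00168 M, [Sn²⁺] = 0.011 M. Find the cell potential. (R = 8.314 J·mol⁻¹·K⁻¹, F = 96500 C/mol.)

The Sn²⁺/Sn couple has the higher reduction potential and acts as the cathode, so E°_cell = -0.14 − (-0.26) = 0.12 V.
Balancing electrons gives n = 2; the reaction quotient is Q = [Ni²⁺]/[Sn²⁺] = 0.153.
E = E° − (RT/nF) ln Q = 0.12 − (8.314×343)/(2×96500) × (-1.879) = 0.120 + 0.028 = 0.148 V.

0.148 V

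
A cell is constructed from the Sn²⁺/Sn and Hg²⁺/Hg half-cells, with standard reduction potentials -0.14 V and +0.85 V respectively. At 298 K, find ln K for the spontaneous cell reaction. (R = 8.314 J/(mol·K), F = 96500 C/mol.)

E°_cell = +0.85 − (-0.14) = 0.99 V, with n = 2 electrons transferred.
At equilibrium E = 0, so the Nernst equation gives ln K = nFE°/RT = (2)(96500)(0.99)/((8.314)(298)) = 77.12.

ln K = 77.1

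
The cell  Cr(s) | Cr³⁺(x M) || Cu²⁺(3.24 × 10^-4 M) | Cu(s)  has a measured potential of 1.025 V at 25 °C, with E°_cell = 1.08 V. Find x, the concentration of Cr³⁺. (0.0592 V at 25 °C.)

0.0036 M

From the Nernst equation, log Q = n(E° − E)/0.0592 = 6(1.08 − 1.025)/0.0592 = 5.574, so Q = 3.75 × 10^5.
With Q = [Cr³⁺]^2/[Cu²⁺]^3 and the known concentrations, [Cr³⁺]^2 in the numerator gives [Cr³⁺] = 0.0036 M.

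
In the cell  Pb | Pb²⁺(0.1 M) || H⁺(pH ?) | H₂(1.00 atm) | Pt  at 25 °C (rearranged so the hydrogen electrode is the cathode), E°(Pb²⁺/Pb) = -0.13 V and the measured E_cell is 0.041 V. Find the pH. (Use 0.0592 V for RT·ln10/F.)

E°_cell = 0.13 V and n = 2.
log Q = n(E° − E)/0.0592 = 2×(0.13 − 0.041)/0.0592 = 3.007.
With Q = [Pb²⁺]·P(H₂) / [H⁺]^2, solving for [H⁺] gives log[H⁺] = -2.003, so pH = 2.00.

pH = 2.00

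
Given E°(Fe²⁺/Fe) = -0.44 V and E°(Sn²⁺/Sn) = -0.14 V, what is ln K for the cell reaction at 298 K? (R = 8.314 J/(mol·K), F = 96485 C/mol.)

ln K = 23.4

E°_cell = -0.14 − (-0.44) = 0.30 V, with n = 2 electrons transferred.
At equilibrium E = 0, so the Nernst equation gives ln K = nFE°/RT = (2)(96485)(0.30)/((8.314)(298)) = 23.37.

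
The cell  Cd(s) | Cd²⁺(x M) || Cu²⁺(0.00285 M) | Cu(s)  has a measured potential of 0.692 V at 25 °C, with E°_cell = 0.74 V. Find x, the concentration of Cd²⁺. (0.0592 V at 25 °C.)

0.12 M

From the Nernst equation, log Q = n(E° − E)/0.0592 = 2(0.74 − 0.692)/0.0592 = 1.622, so Q = 41.8.
With Q = [Cd²⁺]/[Cu²⁺] and the known concentrations, [Cd²⁺] in the numerator gives [Cd²⁺] = 0.12 M.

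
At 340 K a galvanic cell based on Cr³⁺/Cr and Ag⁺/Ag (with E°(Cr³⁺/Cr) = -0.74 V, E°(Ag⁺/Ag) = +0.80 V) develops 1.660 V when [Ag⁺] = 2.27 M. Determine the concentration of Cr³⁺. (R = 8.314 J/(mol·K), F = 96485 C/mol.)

5.4 × 10^-5 M

From the Nernst equation, ln Q = nF(E° − E)/RT = 3×96485×(1.54 − 1.660)/(8.314×340) = -12.288, so Q = 4.61 × 10^-6.
With Q = [Cr³⁺]/[Ag⁺]^3 and the known concentrations, [Cr³⁺] in the numerator gives [Cr³⁺] = 5.4 × 10^-5 M.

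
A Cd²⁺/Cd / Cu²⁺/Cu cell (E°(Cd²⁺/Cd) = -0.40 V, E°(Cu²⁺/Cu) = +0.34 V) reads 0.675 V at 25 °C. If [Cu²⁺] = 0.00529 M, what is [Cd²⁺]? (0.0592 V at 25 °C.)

0.83 M

From the Nernst equation, log Q = n(E° − E)/0.0592 = 2(0.74 − 0.675)/0.0592 = 2.196, so Q = 157.
With Q = [Cd²⁺]/[Cu²⁺] and the known concentrations, [Cd²⁺] in the numerator gives [Cd²⁺] = 0.83 M.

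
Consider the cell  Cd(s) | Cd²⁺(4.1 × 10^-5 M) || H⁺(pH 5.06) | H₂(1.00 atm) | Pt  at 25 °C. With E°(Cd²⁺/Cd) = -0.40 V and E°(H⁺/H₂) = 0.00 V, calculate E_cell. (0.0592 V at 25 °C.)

The hydrogen couple is the cathode, so E°_cell = 0.40 V; n = 2.
[H⁺] = 10^(−5.06) = 8.7 × 10^-6 M, and Q = [Cd²⁺]·P(H₂) / [H⁺]^2 = 5.4 × 10^5.
E = E° − (0.0592/2) log Q = 0.40 − (0.0592/2)(5.733) = 0.230 V.

0.23 V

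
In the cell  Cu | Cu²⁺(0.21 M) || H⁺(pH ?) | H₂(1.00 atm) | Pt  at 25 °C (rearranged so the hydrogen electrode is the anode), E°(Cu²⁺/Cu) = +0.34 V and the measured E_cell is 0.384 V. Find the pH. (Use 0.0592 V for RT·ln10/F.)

E°_cell = 0.34 V and n = 2.
log Q = n(E° − E)/0.0592 = 2×(0.34 − 0.384)/0.0592 = -1.486.
With Q = [H⁺]^2 / ([Cu²⁺]·P(H₂)), solving for [H⁺] gives log[H⁺] = -1.082, so pH = 1.08.

pH = 1.08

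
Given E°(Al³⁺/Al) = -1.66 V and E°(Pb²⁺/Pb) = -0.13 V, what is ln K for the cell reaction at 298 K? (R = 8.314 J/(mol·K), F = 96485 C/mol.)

E°_cell = -0.13 − (-1.66) = 1.53 V, with n = 6 electrons transferred.
At equilibrium E = 0, so the Nernst equation gives ln K = nFE°/RT = (6)(96485)(1.53)/((8.314)(298)) = 357.50.

ln K = 357.5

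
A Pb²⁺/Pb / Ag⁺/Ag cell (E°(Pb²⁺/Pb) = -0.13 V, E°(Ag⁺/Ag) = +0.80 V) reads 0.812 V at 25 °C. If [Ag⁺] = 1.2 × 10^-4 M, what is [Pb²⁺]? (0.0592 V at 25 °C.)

1.4 × 10^-4 M

From the Nernst equation, log Q = n(E° − E)/0.0592 = 2(0.93 − 0.812)/0.0592 = 3.986, so Q = 9690.
With Q = [Pb²⁺]/[Ag⁺]^2 and the known concentrations, [Pb²⁺] in the numerator gives [Pb²⁺] = 1.4 × 10^-4 M.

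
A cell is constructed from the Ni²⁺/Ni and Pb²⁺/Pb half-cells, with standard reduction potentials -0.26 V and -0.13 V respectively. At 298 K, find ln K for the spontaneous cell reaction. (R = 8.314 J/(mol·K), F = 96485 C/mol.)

ln K = 10.1

E°_cell = -0.13 − (-0.26) = 0.13 V, with n = 2 electrons transferred.
At equilibrium E = 0, so the Nernst equation gives ln K = nFE°/RT = (2)(96485)(0.13)/((8.314)(298)) = 10.13.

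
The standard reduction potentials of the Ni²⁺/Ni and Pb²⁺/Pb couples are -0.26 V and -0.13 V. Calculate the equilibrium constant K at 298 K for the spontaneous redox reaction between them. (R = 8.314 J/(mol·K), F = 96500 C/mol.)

2.5 × 10^4

E°_cell = -0.13 − (-0.26) = 0.13 V, with n = 2 electrons transferred.
At equilibrium E = 0, so the Nernst equation gives ln K = nFE°/RT = (2)(96500)(0.13)/((8.314)(298)) = 10.13.
K = e^10.13 = 2.5 × 10^4.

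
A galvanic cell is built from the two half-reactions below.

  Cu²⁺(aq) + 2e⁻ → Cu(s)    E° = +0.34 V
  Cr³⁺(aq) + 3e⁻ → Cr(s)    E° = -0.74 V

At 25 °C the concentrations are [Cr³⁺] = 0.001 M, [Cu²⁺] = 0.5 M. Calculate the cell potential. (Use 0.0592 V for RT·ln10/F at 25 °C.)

The Cu²⁺/Cu couple has the higher reduction potential and acts as the cathode, so E°_cell = +0.34 − (-0.74) = 1.08 V.
Balancing electrons gives n = 6; the reaction quotient is Q = [Cr³⁺]^2/[Cu²⁺]^3 = 8 × 10^-6.
At 25 °C, E = E° − (0.0592/n) log Q = 1.08 − (0.0592/6)(-5.097) = 1.080 + 0.050 = 1.130 V.

1.13 V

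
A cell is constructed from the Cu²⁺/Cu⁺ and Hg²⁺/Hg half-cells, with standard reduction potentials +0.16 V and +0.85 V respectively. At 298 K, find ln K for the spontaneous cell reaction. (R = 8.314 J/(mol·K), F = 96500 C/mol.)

E°_cell = +0.85 − (+0.16) = 0.69 V, with n = 2 electrons transferred.
At equilibrium E = 0, so the Nernst equation gives ln K = nFE°/RT = (2)(96500)(0.69)/((8.314)(298)) = 53.75.

ln K = 53.8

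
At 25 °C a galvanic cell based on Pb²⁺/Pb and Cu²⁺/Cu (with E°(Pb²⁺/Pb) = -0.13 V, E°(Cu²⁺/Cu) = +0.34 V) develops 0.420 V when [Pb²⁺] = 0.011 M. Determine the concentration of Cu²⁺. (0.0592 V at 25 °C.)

From the Nernst equation, log Q = n(E° − E)/0.0592 = 2(0.47 − 0.420)/0.0592 = 1.689, so Q = 48.9.
With Q = [Pb²⁺]/[Cu²⁺] and the known concentrations, [Cu²⁺] in the denominator gives [Cu²⁺] = 2.3 × 10^-4 M.

2.3 × 10^-4 M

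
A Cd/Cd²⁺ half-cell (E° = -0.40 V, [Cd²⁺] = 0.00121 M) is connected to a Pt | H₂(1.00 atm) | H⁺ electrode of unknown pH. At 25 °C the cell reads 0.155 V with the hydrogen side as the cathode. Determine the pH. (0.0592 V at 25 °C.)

E°_cell = 0.40 V and n = 2.
log Q = n(E° − E)/0.0592 = 2×(0.40 − 0.155)/0.0592 = 8.277.
With Q = [Cd²⁺]·P(H₂) / [H⁺]^2, solving for [H⁺] gives log[H⁺] = -5.597, so pH = 5.60.

pH = 5.60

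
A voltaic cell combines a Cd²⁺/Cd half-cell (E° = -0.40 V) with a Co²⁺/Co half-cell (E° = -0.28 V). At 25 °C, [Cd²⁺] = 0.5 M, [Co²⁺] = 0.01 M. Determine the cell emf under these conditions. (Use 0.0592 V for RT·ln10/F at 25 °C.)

The Co²⁺/Co couple has the higher reduction potential and acts as the cathode, so E°_cell = -0.28 − (-0.40) = 0.12 V.
Balancing electrons gives n = 2; the reaction quotient is Q = [Cd²⁺]/[Co²⁺] = 50.0.
At 25 °C, E = E° − (0.0592/n) log Q = 0.12 − (0.0592/2)(1.699) = 0.120 − 0.050 = 0.070 V.

0.070 V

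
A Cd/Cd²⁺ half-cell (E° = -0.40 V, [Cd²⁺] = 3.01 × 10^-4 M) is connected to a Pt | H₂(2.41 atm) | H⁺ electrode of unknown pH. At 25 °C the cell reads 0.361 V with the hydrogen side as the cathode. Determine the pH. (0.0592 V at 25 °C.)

E°_cell = 0.40 V and n = 2.
log Q = n(E° − E)/0.0592 = 2×(0.40 − 0.361)/0.0592 = 1.318.
With Q = [Cd²⁺]·P(H₂) / [H⁺]^2, solving for [H⁺] gives log[H⁺] = -2.228, so pH = 2.23.

pH = 2.23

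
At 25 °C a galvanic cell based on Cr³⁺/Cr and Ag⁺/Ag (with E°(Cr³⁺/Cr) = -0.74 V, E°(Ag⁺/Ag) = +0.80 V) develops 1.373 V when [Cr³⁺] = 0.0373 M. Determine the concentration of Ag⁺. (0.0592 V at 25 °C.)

From the Nernst equation, log Q = n(E° − E)/0.0592 = 3(1.54 − 1.373)/0.0592 = 8.463, so Q = 2.9 × 10^8.
With Q = [Cr³⁺]/[Ag⁺]^3 and the known concentrations, [Ag⁺]^3 in the denominator gives [Ag⁺] = 5 × 10^-4 M.

5 × 10^-4 M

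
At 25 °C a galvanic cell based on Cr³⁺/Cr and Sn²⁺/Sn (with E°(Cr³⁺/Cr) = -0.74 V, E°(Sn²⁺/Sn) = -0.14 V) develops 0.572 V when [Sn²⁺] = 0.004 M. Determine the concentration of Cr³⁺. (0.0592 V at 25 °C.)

From the Nernst equation, log Q = n(E° − E)/0.0592 = 6(0.60 − 0.572)/0.0592 = 2.838, so Q = 688.
With Q = [Cr³⁺]^2/[Sn²⁺]^3 and the known concentrations, [Cr³⁺]^2 in the numerator gives [Cr³⁺] = 0.0066 M.

0.0066 M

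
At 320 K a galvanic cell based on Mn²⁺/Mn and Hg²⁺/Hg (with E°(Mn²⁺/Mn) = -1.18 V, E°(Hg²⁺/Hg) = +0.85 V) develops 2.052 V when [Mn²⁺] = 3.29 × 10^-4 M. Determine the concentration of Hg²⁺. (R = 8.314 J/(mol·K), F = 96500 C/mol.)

From the Nernst equation, ln Q = nF(E° − E)/RT = 2×96500×(2.03 − 2.052)/(8.314×320) = -1.596, so Q = 0.203.
With Q = [Mn²⁺]/[Hg²⁺] and the known concentrations, [Hg²⁺] in the denominator gives [Hg²⁺] = 0.0016 M.

0.0016 M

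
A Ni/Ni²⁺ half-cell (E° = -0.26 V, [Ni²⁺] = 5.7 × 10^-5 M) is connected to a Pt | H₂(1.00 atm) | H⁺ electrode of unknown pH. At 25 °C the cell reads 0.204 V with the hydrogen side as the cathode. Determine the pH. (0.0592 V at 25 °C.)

E°_cell = 0.26 V and n = 2.
log Q = n(E° − E)/0.0592 = 2×(0.26 − 0.204)/0.0592 = 1.892.
With Q = [Ni²⁺]·P(H₂) / [H⁺]^2, solving for [H⁺] gives log[H⁺] = -3.068, so pH = 3.07.

pH = 3.07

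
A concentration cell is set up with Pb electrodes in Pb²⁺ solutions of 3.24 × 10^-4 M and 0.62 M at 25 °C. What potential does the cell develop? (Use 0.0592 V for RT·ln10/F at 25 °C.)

Both half-cells are Pb²⁺/Pb, so E°_cell = 0. The concentrated side is the cathode; the cell reaction moves Pb²⁺ from high to low concentration with n = 2.
Q = [Pb²⁺]_dilute/[Pb²⁺]_conc = 3.24 × 10^-4/0.62 = 5.23 × 10^-4.
E = 0 − (0.0592/2) log Q = −(0.0592/2)(-3.282) = 0.0971 V.

0.097 V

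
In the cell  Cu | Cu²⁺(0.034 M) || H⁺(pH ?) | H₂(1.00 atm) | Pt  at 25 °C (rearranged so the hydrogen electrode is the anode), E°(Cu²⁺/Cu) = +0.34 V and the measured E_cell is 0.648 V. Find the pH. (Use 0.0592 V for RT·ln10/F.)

E°_cell = 0.34 V and n = 2.
log Q = n(E° − E)/0.0592 = 2×(0.34 − 0.648)/0.0592 = -10.405.
With Q = [H⁺]^2 / ([Cu²⁺]·P(H₂)), solving for [H⁺] gives log[H⁺] = -5.937, so pH = 5.94.

pH = 5.94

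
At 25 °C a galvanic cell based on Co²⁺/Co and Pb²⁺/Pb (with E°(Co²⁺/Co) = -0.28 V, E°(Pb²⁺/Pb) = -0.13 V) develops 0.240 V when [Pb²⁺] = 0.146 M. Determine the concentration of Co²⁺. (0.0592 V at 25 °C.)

From the Nernst equation, log Q = n(E° − E)/0.0592 = 2(0.15 − 0.240)/0.0592 = -3.041, so Q = 9.11 × 10^-4.
With Q = [Co²⁺]/[Pb²⁺] and the known concentrations, [Co²⁺] in the numerator gives [Co²⁺] = 1.3 × 10^-4 M.

1.3 × 10^-4 M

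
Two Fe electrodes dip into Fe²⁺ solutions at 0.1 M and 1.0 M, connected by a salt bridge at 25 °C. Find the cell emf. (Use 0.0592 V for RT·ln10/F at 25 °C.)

0.030 V

Both half-cells are Fe²⁺/Fe, so E°_cell = 0. The concentrated side is the cathode; the cell reaction moves Fe²⁺ from high to low concentration with n = 2.
Q = [Fe²⁺]_dilute/[Fe²⁺]_conc = 0.1/1.0 = 0.100.
E = 0 − (0.0592/2) log Q = −(0.0592/2)(-1.000) = 0.0296 V.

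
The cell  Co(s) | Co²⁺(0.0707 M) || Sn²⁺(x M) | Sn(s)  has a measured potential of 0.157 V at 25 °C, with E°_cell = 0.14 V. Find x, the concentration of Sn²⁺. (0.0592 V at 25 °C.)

0.27 M

From the Nernst equation, log Q = n(E° − E)/0.0592 = 2(0.14 − 0.157)/0.0592 = -0.574, so Q = 0.266.
With Q = [Co²⁺]/[Sn²⁺] and the known concentrations, [Sn²⁺] in the denominator gives [Sn²⁺] = 0.27 M.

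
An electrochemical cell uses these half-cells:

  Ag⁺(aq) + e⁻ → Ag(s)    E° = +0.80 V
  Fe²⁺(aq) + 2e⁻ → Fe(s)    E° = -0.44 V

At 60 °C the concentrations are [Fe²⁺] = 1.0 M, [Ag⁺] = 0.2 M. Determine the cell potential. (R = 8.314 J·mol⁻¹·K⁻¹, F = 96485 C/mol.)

The Ag⁺/Ag couple has the higher reduction potential and acts as the cathode, so E°_cell = +0.80 − (-0.44) = 1.24 V.
Balancing electrons gives n = 2; the reaction quotient is Q = [Fe²⁺]/[Ag⁺]^2 = 25.0.
E = E° − (RT/nF) ln Q = 1.24 − (8.314×333)/(2×96485) × (3.219) = 1.240 − 0.046 = 1.194 V.

1.19 V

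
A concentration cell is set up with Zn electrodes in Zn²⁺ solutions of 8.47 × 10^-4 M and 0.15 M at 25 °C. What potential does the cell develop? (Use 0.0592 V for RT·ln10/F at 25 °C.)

Both half-cells are Zn²⁺/Zn, so E°_cell = 0. The concentrated side is the cathode; the cell reaction moves Zn²⁺ from high to low concentration with n = 2.
Q = [Zn²⁺]_dilute/[Zn²⁺]_conc = 8.47 × 10^-4/0.15 = 0.00565.
E = 0 − (0.0592/2) log Q = −(0.0592/2)(-2.248) = 0.0665 V.

0.067 V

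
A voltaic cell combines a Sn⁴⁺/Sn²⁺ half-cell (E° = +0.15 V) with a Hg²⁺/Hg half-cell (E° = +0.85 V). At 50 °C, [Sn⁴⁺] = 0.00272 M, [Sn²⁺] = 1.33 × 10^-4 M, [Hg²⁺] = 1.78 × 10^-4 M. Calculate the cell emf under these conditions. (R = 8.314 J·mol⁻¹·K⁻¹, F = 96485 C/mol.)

The Hg²⁺/Hg couple has the higher reduction potential and acts as the cathode, so E°_cell = +0.85 − (+0.15) = 0.70 V.
Balancing electrons gives n = 2; the reaction quotient is Q = [Sn⁴⁺]/([Sn²⁺]·[Hg²⁺]) = 1.15 × 10^5.
E = E° − (RT/nF) ln Q = 0.70 − (8.314×323)/(2×96485) × (11.652) = 0.700 − 0.162 = 0.538 V.

0.538 V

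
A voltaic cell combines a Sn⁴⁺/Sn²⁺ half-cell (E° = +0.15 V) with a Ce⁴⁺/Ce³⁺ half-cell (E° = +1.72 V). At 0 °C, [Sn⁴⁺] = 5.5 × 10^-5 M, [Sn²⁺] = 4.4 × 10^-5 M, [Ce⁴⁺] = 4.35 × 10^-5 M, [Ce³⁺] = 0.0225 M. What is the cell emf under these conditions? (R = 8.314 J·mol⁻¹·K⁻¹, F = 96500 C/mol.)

1.42 V

The Ce⁴⁺/Ce³⁺ couple has the higher reduction potential and acts as the cathode, so E°_cell = +1.72 − (+0.15) = 1.57 V.
Balancing electrons gives n = 2; the reaction quotient is Q = [Sn⁴⁺]·[Ce³⁺]^2/([Sn²⁺]·[Ce⁴⁺]^2) = 3.34 × 10^5.
E = E° − (RT/nF) ln Q = 1.57 − (8.314×273)/(2×96500) × (12.720) = 1.570 − 0.150 = 1.420 V.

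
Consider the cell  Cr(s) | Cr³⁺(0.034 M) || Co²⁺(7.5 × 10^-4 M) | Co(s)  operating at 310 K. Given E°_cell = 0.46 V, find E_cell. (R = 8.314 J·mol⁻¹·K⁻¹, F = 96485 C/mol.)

0.394 V

Balancing electrons gives n = 6; the reaction quotient is Q = [Cr³⁺]^2/[Co²⁺]^3 = 2.74 × 10^6.
E = E° − (RT/nF) ln Q = 0.46 − (8.314×310)/(6×96485) × (14.824) = 0.460 − 0.066 = 0.394 V.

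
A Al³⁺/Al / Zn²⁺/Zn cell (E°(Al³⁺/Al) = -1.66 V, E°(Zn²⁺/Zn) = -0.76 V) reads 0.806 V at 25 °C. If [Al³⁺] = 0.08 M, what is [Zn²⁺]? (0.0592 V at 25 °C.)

From the Nernst equation, log Q = n(E° − E)/0.0592 = 6(0.90 − 0.806)/0.0592 = 9.527, so Q = 3.37 × 10^9.
With Q = [Al³⁺]^2/[Zn²⁺]^3 and the known concentrations, [Zn²⁺]^3 in the denominator gives [Zn²⁺] = 1.2 × 10^-4 M.

1.2 × 10^-4 M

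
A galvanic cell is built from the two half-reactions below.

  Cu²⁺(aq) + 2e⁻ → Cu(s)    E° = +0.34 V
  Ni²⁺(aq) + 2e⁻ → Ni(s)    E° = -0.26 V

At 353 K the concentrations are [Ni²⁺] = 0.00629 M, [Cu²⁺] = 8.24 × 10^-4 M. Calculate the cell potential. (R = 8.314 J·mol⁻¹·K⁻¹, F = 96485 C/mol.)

0.569 V

The Cu²⁺/Cu couple has the higher reduction potential and acts as the cathode, so E°_cell = +0.34 − (-0.26) = 0.60 V.
Balancing electrons gives n = 2; the reaction quotient is Q = [Ni²⁺]/[Cu²⁺] = 7.63.
E = E° − (RT/nF) ln Q = 0.60 − (8.314×353)/(2×96485) × (2.033) = 0.600 − 0.031 = 0.569 V.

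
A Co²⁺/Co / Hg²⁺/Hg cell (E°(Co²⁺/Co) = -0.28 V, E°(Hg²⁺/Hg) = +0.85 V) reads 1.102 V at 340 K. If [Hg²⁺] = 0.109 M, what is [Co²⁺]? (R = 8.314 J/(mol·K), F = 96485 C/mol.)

0.74 M

From the Nernst equation, ln Q = nF(E° − E)/RT = 2×96485×(1.13 − 1.102)/(8.314×340) = 1.911, so Q = 6.76.
With Q = [Co²⁺]/[Hg²⁺] and the known concentrations, [Co²⁺] in the numerator gives [Co²⁺] = 0.74 M.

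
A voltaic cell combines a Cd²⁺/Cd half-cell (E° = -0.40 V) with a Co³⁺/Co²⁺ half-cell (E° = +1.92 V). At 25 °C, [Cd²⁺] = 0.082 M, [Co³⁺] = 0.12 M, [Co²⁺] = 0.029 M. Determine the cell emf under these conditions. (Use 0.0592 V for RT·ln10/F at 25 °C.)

The Co³⁺/Co²⁺ couple has the higher reduction potential and acts as the cathode, so E°_cell = +1.92 − (-0.40) = 2.32 V.
Balancing electrons gives n = 2; the reaction quotient is Q = [Cd²⁺]·[Co²⁺]^2/[Co³⁺]^2 = 0.00479.
At 25 °C, E = E° − (0.0592/n) log Q = 2.32 − (0.0592/2)(-2.320) = 2.320 + 0.069 = 2.389 V.

2.39 V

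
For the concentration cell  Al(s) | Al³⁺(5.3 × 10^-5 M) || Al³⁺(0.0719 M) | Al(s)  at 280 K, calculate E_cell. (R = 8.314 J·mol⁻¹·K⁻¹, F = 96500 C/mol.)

Both half-cells are Al³⁺/Al, so E°_cell = 0. The concentrated side is the cathode; the cell reaction moves Al³⁺ from high to low concentration with n = 3.
Q = [Al³⁺]_dilute/[Al³⁺]_conc = 5.3 × 10^-5/0.0719 = 7.37 × 10^-4.
E = 0 − (RT/nF) ln Q = −((8.314×280)/(3×96500))(-7.213) = 0.0580 V.

0.058 V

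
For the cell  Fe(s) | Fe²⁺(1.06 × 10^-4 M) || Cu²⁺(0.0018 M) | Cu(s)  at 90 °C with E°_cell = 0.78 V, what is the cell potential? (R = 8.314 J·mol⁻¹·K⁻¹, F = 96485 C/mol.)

Balancing electrons gives n = 2; the reaction quotient is Q = [Fe²⁺]/[Cu²⁺] = 0.0589.
E = E° − (RT/nF) ln Q = 0.78 − (8.314×363)/(2×96485) × (-2.832) = 0.780 + 0.044 = 0.824 V.

0.824 V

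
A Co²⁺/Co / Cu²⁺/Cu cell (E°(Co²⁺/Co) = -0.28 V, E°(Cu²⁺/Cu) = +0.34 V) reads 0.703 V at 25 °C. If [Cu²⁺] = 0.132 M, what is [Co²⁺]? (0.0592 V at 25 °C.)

From the Nernst equation, log Q = n(E° − E)/0.0592 = 2(0.62 − 0.703)/0.0592 = -2.804, so Q = 0.00157.
With Q = [Co²⁺]/[Cu²⁺] and the known concentrations, [Co²⁺] in the numerator gives [Co²⁺] = 2.1 × 10^-4 M.

2.1 × 10^-4 M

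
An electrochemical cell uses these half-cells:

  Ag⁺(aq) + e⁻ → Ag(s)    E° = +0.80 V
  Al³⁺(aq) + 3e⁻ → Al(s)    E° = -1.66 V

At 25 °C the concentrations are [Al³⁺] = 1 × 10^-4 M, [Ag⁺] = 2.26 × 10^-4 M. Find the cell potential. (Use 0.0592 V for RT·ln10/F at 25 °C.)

2.32 V

The Ag⁺/Ag couple has the higher reduction potential and acts as the cathode, so E°_cell = +0.80 − (-1.66) = 2.46 V.
Balancing electrons gives n = 3; the reaction quotient is Q = [Al³⁺]/[Ag⁺]^3 = 8.66 × 10^6.
At 25 °C, E = E° − (0.0592/n) log Q = 2.46 − (0.0592/3)(6.938) = 2.460 − 0.137 = 2.323 V.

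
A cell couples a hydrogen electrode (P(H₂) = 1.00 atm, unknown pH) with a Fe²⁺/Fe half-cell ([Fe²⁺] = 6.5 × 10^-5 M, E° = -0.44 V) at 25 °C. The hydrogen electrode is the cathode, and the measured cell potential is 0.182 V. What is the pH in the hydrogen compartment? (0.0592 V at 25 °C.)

pH = 6.45

E°_cell = 0.44 V and n = 2.
log Q = n(E° − E)/0.0592 = 2×(0.44 − 0.182)/0.0592 = 8.716.
With Q = [Fe²⁺]·P(H₂) / [H⁺]^2, solving for [H⁺] gives log[H⁺] = -6.452, so pH = 6.45.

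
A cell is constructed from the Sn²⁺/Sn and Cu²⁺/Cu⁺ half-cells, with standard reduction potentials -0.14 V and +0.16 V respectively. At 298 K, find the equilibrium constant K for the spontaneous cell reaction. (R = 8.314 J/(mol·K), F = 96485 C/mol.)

E°_cell = +0.16 − (-0.14) = 0.30 V, with n = 2 electrons transferred.
At equilibrium E = 0, so the Nernst equation gives ln K = nFE°/RT = (2)(96485)(0.30)/((8.314)(298)) = 23.37.
K = e^23.37 = 1.4 × 10^10.

1.4 × 10^10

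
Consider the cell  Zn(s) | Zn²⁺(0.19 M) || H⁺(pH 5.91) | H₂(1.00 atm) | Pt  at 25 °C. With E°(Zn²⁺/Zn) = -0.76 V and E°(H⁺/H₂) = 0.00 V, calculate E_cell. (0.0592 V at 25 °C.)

0.43 V

The hydrogen couple is the cathode, so E°_cell = 0.76 V; n = 2.
[H⁺] = 10^(−5.91) = 1.2 × 10^-6 M, and Q = [Zn²⁺]·P(H₂) / [H⁺]^2 = 1.26 × 10^11.
E = E° − (0.0592/2) log Q = 0.76 − (0.0592/2)(11.099) = 0.431 V.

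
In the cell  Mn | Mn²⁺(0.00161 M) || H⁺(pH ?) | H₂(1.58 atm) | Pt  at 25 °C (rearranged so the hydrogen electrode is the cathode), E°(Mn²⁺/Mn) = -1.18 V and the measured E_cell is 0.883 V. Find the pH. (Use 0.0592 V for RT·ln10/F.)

E°_cell = 1.18 V and n = 2.
log Q = n(E° − E)/0.0592 = 2×(1.18 − 0.883)/0.0592 = 10.034.
With Q = [Mn²⁺]·P(H₂) / [H⁺]^2, solving for [H⁺] gives log[H⁺] = -6.314, so pH = 6.31.

pH = 6.31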